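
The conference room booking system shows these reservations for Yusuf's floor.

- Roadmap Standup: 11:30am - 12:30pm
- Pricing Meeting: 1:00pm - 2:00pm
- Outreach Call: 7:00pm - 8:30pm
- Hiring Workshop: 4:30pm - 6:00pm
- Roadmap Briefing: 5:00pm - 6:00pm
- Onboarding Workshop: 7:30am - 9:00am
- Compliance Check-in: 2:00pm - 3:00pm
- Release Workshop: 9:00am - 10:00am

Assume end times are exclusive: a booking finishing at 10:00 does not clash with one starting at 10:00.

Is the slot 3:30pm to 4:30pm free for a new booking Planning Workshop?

Onboarding Workshop: ends 9:00am at or before Planning Workshop starts 3:30pm → clear.
Release Workshop: ends 10:00am at or before Planning Workshop starts 3:30pm → clear.
Roadmap Standup: ends 12:30pm at or before Planning Workshop starts 3:30pm → clear.
Pricing Meeting: ends 2:00pm at or before Planning Workshop starts 3:30pm → clear.
Compliance Check-in: ends 3:00pm at or before Planning Workshop starts 3:30pm → clear.
Hiring Workshop: starts 4:30pm at or after Planning Workshop ends 4:30pm → clear.
Roadmap Briefing: starts 5:00pm at or after Planning Workshop ends 4:30pm → clear.
Outreach Call: starts 7:00pm at or after Planning Workshop ends 4:30pm → clear.

Yes — the slot is free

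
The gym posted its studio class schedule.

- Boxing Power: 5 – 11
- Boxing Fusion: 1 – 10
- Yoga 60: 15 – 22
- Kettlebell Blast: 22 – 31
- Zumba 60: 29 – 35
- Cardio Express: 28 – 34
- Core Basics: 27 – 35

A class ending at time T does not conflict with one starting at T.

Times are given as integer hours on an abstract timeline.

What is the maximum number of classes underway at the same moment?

Sort all start/end points and keep a running count:
1 start Boxing Fusion → 1
5 start Boxing Power → 2
10 end Boxing Fusion → 1
11 end Boxing Power → 0
15 start Yoga 60 → 1
22 end Yoga 60 → 0
22 start Kettlebell Blast → 1
27 start Core Basics → 2
28 start Cardio Express → 3
29 start Zumba 60 → 4
31 end Kettlebell Blast → 3
34 end Cardio Express → 2
35 end Core Basics → 1
35 end Zumba 60 → 0
Peak is 4, at 29 (Cardio Express, Core Basics, Kettlebell Blast, Zumba 60).

4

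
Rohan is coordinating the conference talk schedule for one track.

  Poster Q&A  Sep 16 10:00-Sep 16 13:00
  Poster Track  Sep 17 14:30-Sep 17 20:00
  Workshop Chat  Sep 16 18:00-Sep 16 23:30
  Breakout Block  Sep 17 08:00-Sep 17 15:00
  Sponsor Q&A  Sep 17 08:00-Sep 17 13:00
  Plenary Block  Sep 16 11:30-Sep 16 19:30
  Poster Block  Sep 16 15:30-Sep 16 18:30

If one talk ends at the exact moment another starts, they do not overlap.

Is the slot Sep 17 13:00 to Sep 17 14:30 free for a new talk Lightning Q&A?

No — it overlaps Breakout Block

Poster Q&A: ends Sep 16 13:00 at or before Lightning Q&A starts Sep 17 13:00 → clear.
Plenary Block: ends Sep 16 19:30 at or before Lightning Q&A starts Sep 17 13:00 → clear.
Poster Block: ends Sep 16 18:30 at or before Lightning Q&A starts Sep 17 13:00 → clear.
Workshop Chat: ends Sep 16 23:30 at or before Lightning Q&A starts Sep 17 13:00 → clear.
Sponsor Q&A: ends Sep 17 13:00 at or before Lightning Q&A starts Sep 17 13:00 → clear.
Breakout Block: starts Sep 17 08:00 before Lightning Q&A ends Sep 17 14:30, and ends Sep 17 15:00 after Lightning Q&A starts Sep 17 13:00 → overlap.
Poster Track: starts Sep 17 14:30 at or after Lightning Q&A ends Sep 17 14:30 → clear.
Lightning Q&A overlaps Breakout Block.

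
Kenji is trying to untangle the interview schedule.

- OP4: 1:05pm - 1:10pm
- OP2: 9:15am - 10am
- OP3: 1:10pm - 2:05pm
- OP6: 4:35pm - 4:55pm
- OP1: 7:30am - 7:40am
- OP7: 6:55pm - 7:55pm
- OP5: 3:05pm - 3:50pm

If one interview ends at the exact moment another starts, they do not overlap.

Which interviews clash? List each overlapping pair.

Check each pair: they overlap iff neither finishes before the other starts.
Sorted by start: OP1, OP2, OP4, OP3, OP5, OP6, OP7.
OP2 starts after OP1 ends, so OP1 has no further overlaps.
OP4 starts after OP2 ends, so OP2 has no further overlaps.
OP3 starts exactly when OP4 ends (back-to-back, no overlap), so OP4 has no further overlaps.
OP5 starts after OP3 ends, so OP3 has no further overlaps.
OP6 starts after OP5 ends, so OP5 has no further overlaps.
OP7 starts after OP6 ends.

no overlapping pairs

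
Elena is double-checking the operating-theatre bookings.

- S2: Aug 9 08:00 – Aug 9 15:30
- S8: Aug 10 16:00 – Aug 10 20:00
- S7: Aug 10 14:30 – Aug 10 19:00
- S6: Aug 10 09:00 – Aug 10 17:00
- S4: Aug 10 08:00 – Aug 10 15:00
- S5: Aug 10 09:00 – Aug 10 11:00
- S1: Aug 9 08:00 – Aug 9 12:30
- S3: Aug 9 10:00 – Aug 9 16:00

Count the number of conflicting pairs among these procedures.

Check each pair: they overlap iff neither finishes before the other starts.
Sorted by start: S1, S2, S3, S4, S5, S6, S7, S8.
S2 starts before S1 ends → S1 and S2 overlap.
S3 starts before S1 ends → S1 and S3 overlap.
S4 starts after S1 ends, so nothing later overlaps S1 either.
S3 starts before S2 ends → S2 and S3 overlap.
S4 starts after S2 ends, so nothing later overlaps S2 either.
S4 starts after S3 ends, so nothing later overlaps S3 either.
S5 starts before S4 ends → S4 and S5 overlap.
S6 starts before S4 ends → S4 and S6 overlap.
S7 starts before S4 ends → S4 and S7 overlap.
S8 starts after S4 ends.
S6 starts before S5 ends → S5 and S6 overlap.
S7 starts after S5 ends, so nothing later overlaps S5 either.
S7 starts before S6 ends → S6 and S7 overlap.
S8 starts before S6 ends → S6 and S8 overlap.
S8 starts before S7 ends → S7 and S8 overlap.
Overlapping pairs: S1 & S2, S1 & S3, S2 & S3, S4 & S5, S4 & S6, S4 & S7, S5 & S6, S6 & S7, S6 & S8, S7 & S8 — 10 in total.

10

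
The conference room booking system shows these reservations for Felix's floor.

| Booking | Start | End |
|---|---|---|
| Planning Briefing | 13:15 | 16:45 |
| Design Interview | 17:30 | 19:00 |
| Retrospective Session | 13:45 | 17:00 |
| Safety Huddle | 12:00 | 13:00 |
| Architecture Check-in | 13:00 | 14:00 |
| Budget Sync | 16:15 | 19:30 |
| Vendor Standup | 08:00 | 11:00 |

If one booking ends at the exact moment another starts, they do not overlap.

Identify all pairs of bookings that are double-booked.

Architecture Check-in & Planning Briefing, Architecture Check-in & Retrospective Session, Budget Sync & Design Interview, Budget Sync & Planning Briefing, Budget Sync & Retrospective Session, Planning Briefing & Retrospective Session

Two intervals overlap when each starts before the other ends.
Sorted by start: Vendor Standup, Safety Huddle, Architecture Check-in, Planning Briefing, Retrospective Session, Budget Sync, Design Interview.
Safety Huddle starts after Vendor Standup ends, so nothing later overlaps Vendor Standup either.
Architecture Check-in starts exactly when Safety Huddle ends (back-to-back, no overlap), so nothing later overlaps Safety Huddle either.
Planning Briefing starts before Architecture Check-in ends → Architecture Check-in and Planning Briefing overlap.
Retrospective Session starts before Architecture Check-in ends → Architecture Check-in and Retrospective Session overlap.
Budget Sync starts after Architecture Check-in ends, so nothing later overlaps Architecture Check-in either.
Retrospective Session starts before Planning Briefing ends → Planning Briefing and Retrospective Session overlap.
Budget Sync starts before Planning Briefing ends → Planning Briefing and Budget Sync overlap.
Design Interview starts after Planning Briefing ends.
Budget Sync starts before Retrospective Session ends → Retrospective Session and Budget Sync overlap.
Design Interview starts after Retrospective Session ends.
Design Interview starts before Budget Sync ends → Budget Sync and Design Interview overlap.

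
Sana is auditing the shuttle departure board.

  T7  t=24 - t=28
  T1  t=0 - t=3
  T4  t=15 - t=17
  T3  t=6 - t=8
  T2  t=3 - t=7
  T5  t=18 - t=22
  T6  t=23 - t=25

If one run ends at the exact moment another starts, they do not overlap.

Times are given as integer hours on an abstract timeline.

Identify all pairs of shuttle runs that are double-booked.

T2 & T3, T6 & T7

Sorted by start: T1, T2, T3, T4, T5, T6, T7.
T2 starts exactly when T1 ends (back-to-back, no overlap), so nothing later overlaps T1 either.
T3 starts before T2 ends → T2 and T3 overlap.
T4 starts after T2 ends, so nothing later overlaps T2 either.
T4 starts after T3 ends, so nothing later overlaps T3 either.
T5 starts after T4 ends, so nothing later overlaps T4 either.
T6 starts after T5 ends, so nothing later overlaps T5 either.
T7 starts before T6 ends → T6 and T7 overlap.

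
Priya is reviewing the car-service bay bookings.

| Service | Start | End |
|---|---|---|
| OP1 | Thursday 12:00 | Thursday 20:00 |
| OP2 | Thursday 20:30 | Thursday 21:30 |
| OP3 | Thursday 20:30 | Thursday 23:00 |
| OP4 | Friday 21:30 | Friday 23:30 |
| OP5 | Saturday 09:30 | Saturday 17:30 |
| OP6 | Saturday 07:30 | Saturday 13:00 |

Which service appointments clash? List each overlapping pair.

OP2 & OP3, OP5 & OP6

Check each pair: they overlap iff neither finishes before the other starts.
Sorted by start: OP1, OP2, OP3, OP4, OP6, OP5.
OP2 starts after OP1 ends — done with OP1.
OP3 starts before OP2 ends → OP2 and OP3 overlap.
OP4 starts after OP2 ends — done with OP2.
OP4 starts after OP3 ends — done with OP3.
OP6 starts after OP4 ends — done with OP4.
OP5 starts before OP6 ends → OP6 and OP5 overlap.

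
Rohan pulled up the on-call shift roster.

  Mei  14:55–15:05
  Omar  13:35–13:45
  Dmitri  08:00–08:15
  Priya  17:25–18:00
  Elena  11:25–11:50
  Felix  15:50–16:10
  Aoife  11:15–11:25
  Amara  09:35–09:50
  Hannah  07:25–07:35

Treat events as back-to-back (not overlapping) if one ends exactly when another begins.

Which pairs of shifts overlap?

Sorted by start: Hannah, Dmitri, Amara, Aoife, Elena, Omar, Mei, Felix, Priya.
Dmitri starts after Hannah ends, so Hannah has no further overlaps.
Amara starts after Dmitri ends, so Dmitri has no further overlaps.
Aoife starts after Amara ends, so Amara has no further overlaps.
Elena starts exactly when Aoife ends (back-to-back, no overlap), so Aoife has no further overlaps.
Omar starts after Elena ends, so Elena has no further overlaps.
Mei starts after Omar ends, so Omar has no further overlaps.
Felix starts after Mei ends, so Mei has no further overlaps.
Priya starts after Felix ends.

none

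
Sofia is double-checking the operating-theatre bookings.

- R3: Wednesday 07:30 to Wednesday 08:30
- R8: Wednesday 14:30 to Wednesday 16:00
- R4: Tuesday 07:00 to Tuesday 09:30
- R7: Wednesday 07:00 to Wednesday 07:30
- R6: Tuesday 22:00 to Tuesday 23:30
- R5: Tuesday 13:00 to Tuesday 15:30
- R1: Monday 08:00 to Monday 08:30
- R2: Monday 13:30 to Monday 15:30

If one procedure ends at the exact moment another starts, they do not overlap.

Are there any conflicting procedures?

Check each pair: they overlap iff neither finishes before the other starts.
Sorted by start: R1, R2, R4, R5, R6, R7, R3, R8.
R2 starts after R1 ends — done with R1.
R4 starts after R2 ends — done with R2.
R5 starts after R4 ends — done with R4.
R6 starts after R5 ends — done with R5.
R7 starts after R6 ends — done with R6.
R3 starts exactly when R7 ends (back-to-back, no overlap) — done with R7.
R8 starts after R3 ends.
Every pair is clear; the schedule has no overlaps.

No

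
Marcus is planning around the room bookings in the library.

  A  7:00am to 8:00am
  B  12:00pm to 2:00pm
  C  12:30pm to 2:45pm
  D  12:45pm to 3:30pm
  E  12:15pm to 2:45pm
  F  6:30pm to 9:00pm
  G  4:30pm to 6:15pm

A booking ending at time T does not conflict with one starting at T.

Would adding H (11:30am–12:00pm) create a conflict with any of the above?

No — it doesn't clash with anything

A: ends 8:00am at or before H starts 11:30am → clear.
B: starts 12:00pm at or after H ends 12:00pm → clear.
E: starts 12:15pm at or after H ends 12:00pm → clear.
C: starts 12:30pm at or after H ends 12:00pm → clear.
D: starts 12:45pm at or after H ends 12:00pm → clear.
G: starts 4:30pm at or after H ends 12:00pm → clear.
F: starts 6:30pm at or after H ends 12:00pm → clear.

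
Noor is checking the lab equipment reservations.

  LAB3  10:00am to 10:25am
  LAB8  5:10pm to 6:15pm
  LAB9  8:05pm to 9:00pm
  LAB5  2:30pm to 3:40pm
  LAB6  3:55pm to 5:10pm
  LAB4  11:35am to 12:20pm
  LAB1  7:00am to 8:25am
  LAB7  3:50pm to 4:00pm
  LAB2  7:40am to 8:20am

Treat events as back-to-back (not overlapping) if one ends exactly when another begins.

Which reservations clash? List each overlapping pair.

Sorted by start: LAB1, LAB2, LAB3, LAB4, LAB5, LAB7, LAB6, LAB8, LAB9.
LAB2 starts before LAB1 ends → LAB1 and LAB2 overlap.
LAB3 starts after LAB1 ends; LAB1 is clear from here.
LAB3 starts after LAB2 ends; LAB2 is clear from here.
LAB4 starts after LAB3 ends; LAB3 is clear from here.
LAB5 starts after LAB4 ends; LAB4 is clear from here.
LAB7 starts after LAB5 ends; LAB5 is clear from here.
LAB6 starts before LAB7 ends → LAB7 and LAB6 overlap.
LAB8 starts after LAB7 ends; LAB7 is clear from here.
LAB8 starts exactly when LAB6 ends (back-to-back, no overlap); LAB6 is clear from here.
LAB9 starts after LAB8 ends.

LAB1 & LAB2, LAB6 & LAB7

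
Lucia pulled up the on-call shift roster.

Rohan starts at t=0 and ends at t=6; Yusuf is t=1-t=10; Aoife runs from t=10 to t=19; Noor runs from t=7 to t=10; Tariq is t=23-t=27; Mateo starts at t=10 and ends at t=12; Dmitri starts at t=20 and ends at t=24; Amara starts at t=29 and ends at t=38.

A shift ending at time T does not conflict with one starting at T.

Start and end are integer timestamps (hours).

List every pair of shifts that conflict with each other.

Aoife & Mateo, Dmitri & Tariq, Noor & Yusuf, Rohan & Yusuf

Two intervals overlap when each starts before the other ends.
Sorted by start: Rohan, Yusuf, Noor, Aoife, Mateo, Dmitri, Tariq, Amara.
Yusuf starts before Rohan ends → Rohan and Yusuf overlap.
Noor starts after Rohan ends — done with Rohan.
Noor starts before Yusuf ends → Yusuf and Noor overlap.
Aoife starts exactly when Yusuf ends (back-to-back, no overlap) — done with Yusuf.
Aoife starts exactly when Noor ends (back-to-back, no overlap) — done with Noor.
Mateo starts before Aoife ends → Aoife and Mateo overlap.
Dmitri starts after Aoife ends — done with Aoife.
Dmitri starts after Mateo ends — done with Mateo.
Tariq starts before Dmitri ends → Dmitri and Tariq overlap.
Amara starts after Dmitri ends.
Amara starts after Tariq ends.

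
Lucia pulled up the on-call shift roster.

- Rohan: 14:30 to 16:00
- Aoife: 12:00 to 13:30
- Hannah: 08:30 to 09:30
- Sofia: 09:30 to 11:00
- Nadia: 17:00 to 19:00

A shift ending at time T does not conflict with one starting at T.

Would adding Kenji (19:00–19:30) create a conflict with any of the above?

Hannah: ends 09:30 at or before Kenji starts 19:00 → clear.
Sofia: ends 11:00 at or before Kenji starts 19:00 → clear.
Aoife: ends 13:30 at or before Kenji starts 19:00 → clear.
Rohan: ends 16:00 at or before Kenji starts 19:00 → clear.
Nadia: ends 19:00 at or before Kenji starts 19:00 → clear.

No — it doesn't clash with anything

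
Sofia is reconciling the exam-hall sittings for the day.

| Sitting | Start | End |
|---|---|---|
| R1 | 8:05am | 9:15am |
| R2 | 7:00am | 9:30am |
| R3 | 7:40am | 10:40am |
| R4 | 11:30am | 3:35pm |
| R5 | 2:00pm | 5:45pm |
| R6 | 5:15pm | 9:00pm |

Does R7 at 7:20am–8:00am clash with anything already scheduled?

Yes — it overlaps R2, R3

R2: starts 7:00am before R7 ends 8:00am, and ends 9:30am after R7 starts 7:20am → overlap.
R3: starts 7:40am before R7 ends 8:00am, and ends 10:40am after R7 starts 7:20am → overlap.
R1: starts 8:05am at or after R7 ends 8:00am → clear.
R4: starts 11:30am at or after R7 ends 8:00am → clear.
R5: starts 2:00pm at or after R7 ends 8:00am → clear.
R6: starts 5:15pm at or after R7 ends 8:00am → clear.
R7 overlaps R2, R3.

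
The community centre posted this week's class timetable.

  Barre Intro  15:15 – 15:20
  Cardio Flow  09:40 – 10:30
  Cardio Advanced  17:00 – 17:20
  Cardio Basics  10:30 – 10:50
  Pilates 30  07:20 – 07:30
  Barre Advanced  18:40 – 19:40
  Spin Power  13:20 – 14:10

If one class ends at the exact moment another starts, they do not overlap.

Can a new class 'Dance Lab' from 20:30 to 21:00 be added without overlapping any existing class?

Yes — the slot is free

Pilates 30: ends 07:30 at or before Dance Lab starts 20:30 → clear.
Cardio Flow: ends 10:30 at or before Dance Lab starts 20:30 → clear.
Cardio Basics: ends 10:50 at or before Dance Lab starts 20:30 → clear.
Spin Power: ends 14:10 at or before Dance Lab starts 20:30 → clear.
Barre Intro: ends 15:20 at or before Dance Lab starts 20:30 → clear.
Cardio Advanced: ends 17:20 at or before Dance Lab starts 20:30 → clear.
Barre Advanced: ends 19:40 at or before Dance Lab starts 20:30 → clear.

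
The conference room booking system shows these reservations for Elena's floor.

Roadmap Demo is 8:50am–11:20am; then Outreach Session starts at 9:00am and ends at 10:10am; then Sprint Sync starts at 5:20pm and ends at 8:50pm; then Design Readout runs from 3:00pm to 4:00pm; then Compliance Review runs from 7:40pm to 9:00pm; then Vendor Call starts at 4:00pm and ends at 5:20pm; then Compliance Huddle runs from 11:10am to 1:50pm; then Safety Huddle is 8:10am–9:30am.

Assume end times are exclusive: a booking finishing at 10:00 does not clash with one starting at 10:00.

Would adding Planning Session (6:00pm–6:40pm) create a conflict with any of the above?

Safety Huddle: ends 9:30am at or before Planning Session starts 6:00pm → clear.
Roadmap Demo: ends 11:20am at or before Planning Session starts 6:00pm → clear.
Outreach Session: ends 10:10am at or before Planning Session starts 6:00pm → clear.
Compliance Huddle: ends 1:50pm at or before Planning Session starts 6:00pm → clear.
Design Readout: ends 4:00pm at or before Planning Session starts 6:00pm → clear.
Vendor Call: ends 5:20pm at or before Planning Session starts 6:00pm → clear.
Sprint Sync: starts 5:20pm before Planning Session ends 6:40pm, and ends 8:50pm after Planning Session starts 6:00pm → overlap.
Compliance Review: starts 7:40pm at or after Planning Session ends 6:40pm → clear.
Planning Session overlaps Sprint Sync.

Yes — it overlaps Sprint Sync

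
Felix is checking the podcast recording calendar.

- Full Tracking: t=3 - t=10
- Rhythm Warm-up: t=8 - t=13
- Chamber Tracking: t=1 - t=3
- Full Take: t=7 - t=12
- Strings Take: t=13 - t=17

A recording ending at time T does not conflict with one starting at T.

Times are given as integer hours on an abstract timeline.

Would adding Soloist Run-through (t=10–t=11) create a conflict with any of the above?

Yes — it overlaps Full Take, Rhythm Warm-up

Chamber Tracking: ends t=3 at or before Soloist Run-through starts t=10 → clear.
Full Tracking: ends t=10 at or before Soloist Run-through starts t=10 → clear.
Full Take: starts t=7 before Soloist Run-through ends t=11, and ends t=12 after Soloist Run-through starts t=10 → overlap.
Rhythm Warm-up: starts t=8 before Soloist Run-through ends t=11, and ends t=13 after Soloist Run-through starts t=10 → overlap.
Strings Take: starts t=13 at or after Soloist Run-through ends t=11 → clear.
Soloist Run-through overlaps Full Take, Rhythm Warm-up.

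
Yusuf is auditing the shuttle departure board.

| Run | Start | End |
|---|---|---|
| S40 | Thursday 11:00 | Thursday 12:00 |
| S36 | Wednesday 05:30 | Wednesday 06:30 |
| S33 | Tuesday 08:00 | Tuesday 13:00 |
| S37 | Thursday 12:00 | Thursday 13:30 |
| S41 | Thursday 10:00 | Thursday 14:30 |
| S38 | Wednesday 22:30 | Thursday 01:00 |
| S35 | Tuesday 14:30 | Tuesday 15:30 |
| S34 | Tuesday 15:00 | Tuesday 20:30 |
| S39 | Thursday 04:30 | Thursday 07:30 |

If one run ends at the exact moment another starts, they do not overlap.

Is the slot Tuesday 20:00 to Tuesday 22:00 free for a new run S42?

No — it overlaps S34

S33: ends Tuesday 13:00 at or before S42 starts Tuesday 20:00 → clear.
S35: ends Tuesday 15:30 at or before S42 starts Tuesday 20:00 → clear.
S34: starts Tuesday 15:00 before S42 ends Tuesday 22:00, and ends Tuesday 20:30 after S42 starts Tuesday 20:00 → overlap.
S36: starts Wednesday 05:30 at or after S42 ends Tuesday 22:00 → clear.
S38: starts Wednesday 22:30 at or after S42 ends Tuesday 22:00 → clear.
S39: starts Thursday 04:30 at or after S42 ends Tuesday 22:00 → clear.
S41: starts Thursday 10:00 at or after S42 ends Tuesday 22:00 → clear.
S40: starts Thursday 11:00 at or after S42 ends Tuesday 22:00 → clear.
S37: starts Thursday 12:00 at or after S42 ends Tuesday 22:00 → clear.
S42 overlaps S34.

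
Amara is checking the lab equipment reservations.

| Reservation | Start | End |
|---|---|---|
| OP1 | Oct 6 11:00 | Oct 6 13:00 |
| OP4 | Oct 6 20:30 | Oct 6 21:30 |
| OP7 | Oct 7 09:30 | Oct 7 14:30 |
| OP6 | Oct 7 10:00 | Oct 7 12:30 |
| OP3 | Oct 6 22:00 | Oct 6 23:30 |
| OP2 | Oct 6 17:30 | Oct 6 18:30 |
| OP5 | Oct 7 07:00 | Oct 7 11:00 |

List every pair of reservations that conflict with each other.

OP5 & OP6, OP5 & OP7, OP6 & OP7

Sorted by start: OP1, OP2, OP4, OP3, OP5, OP7, OP6.
OP2 starts after OP1 ends; OP1 is clear from here.
OP4 starts after OP2 ends; OP2 is clear from here.
OP3 starts after OP4 ends; OP4 is clear from here.
OP5 starts after OP3 ends; OP3 is clear from here.
OP7 starts before OP5 ends → OP5 and OP7 overlap.
OP6 starts before OP5 ends → OP5 and OP6 overlap.
OP6 starts before OP7 ends → OP7 and OP6 overlap.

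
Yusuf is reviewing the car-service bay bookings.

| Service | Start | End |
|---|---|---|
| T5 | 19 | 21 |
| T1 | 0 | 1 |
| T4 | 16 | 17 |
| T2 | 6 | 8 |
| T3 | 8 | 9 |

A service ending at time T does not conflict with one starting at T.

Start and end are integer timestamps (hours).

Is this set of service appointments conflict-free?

Two intervals overlap when each starts before the other ends.
Sorted by start: T1, T2, T3, T4, T5.
T2 starts after T1 ends, so nothing later overlaps T1 either.
T3 starts exactly when T2 ends (back-to-back, no overlap), so nothing later overlaps T2 either.
T4 starts after T3 ends, so nothing later overlaps T3 either.
T5 starts after T4 ends.
Every pair is clear; the schedule has no overlaps.

Yes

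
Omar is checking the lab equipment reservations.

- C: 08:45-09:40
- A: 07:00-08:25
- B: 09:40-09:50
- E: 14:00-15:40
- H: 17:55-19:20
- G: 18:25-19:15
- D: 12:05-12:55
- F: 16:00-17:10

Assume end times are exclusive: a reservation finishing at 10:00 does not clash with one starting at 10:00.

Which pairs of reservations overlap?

G & H

Sorted by start: A, C, B, D, E, F, H, G.
C starts after A ends; A is clear from here.
B starts exactly when C ends (back-to-back, no overlap); C is clear from here.
D starts after B ends; B is clear from here.
E starts after D ends; D is clear from here.
F starts after E ends; E is clear from here.
H starts after F ends; F is clear from here.
G starts before H ends → H and G overlap.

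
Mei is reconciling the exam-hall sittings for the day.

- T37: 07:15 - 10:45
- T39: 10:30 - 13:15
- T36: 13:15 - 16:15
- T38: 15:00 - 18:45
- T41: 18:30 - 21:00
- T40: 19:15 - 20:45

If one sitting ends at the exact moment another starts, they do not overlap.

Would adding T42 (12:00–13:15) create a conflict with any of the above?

Yes — it overlaps T39

T37: ends 10:45 at or before T42 starts 12:00 → clear.
T39: starts 10:30 before T42 ends 13:15, and ends 13:15 after T42 starts 12:00 → overlap.
T36: starts 13:15 at or after T42 ends 13:15 → clear.
T38: starts 15:00 at or after T42 ends 13:15 → clear.
T41: starts 18:30 at or after T42 ends 13:15 → clear.
T40: starts 19:15 at or after T42 ends 13:15 → clear.
T42 overlaps T39.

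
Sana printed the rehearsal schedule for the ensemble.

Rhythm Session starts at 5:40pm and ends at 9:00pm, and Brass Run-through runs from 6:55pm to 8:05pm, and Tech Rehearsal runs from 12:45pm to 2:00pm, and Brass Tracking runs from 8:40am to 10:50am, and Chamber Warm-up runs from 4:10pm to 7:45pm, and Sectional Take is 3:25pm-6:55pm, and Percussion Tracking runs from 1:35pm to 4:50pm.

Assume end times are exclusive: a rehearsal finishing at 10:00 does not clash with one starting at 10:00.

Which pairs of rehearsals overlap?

Brass Run-through & Chamber Warm-up, Brass Run-through & Rhythm Session, Chamber Warm-up & Percussion Tracking, Chamber Warm-up & Rhythm Session, Chamber Warm-up & Sectional Take, Percussion Tracking & Sectional Take, Percussion Tracking & Tech Rehearsal, Rhythm Session & Sectional Take

Check each pair: they overlap iff neither finishes before the other starts.
Sorted by start: Brass Tracking, Tech Rehearsal, Percussion Tracking, Sectional Take, Chamber Warm-up, Rhythm Session, Brass Run-through.
Tech Rehearsal starts after Brass Tracking ends; Brass Tracking is clear from here.
Percussion Tracking starts before Tech Rehearsal ends → Tech Rehearsal and Percussion Tracking overlap.
Sectional Take starts after Tech Rehearsal ends; Tech Rehearsal is clear from here.
Sectional Take starts before Percussion Tracking ends → Percussion Tracking and Sectional Take overlap.
Chamber Warm-up starts before Percussion Tracking ends → Percussion Tracking and Chamber Warm-up overlap.
Rhythm Session starts after Percussion Tracking ends; Percussion Tracking is clear from here.
Chamber Warm-up starts before Sectional Take ends → Sectional Take and Chamber Warm-up overlap.
Rhythm Session starts before Sectional Take ends → Sectional Take and Rhythm Session overlap.
Brass Run-through starts exactly when Sectional Take ends (back-to-back, no overlap).
Rhythm Session starts before Chamber Warm-up ends → Chamber Warm-up and Rhythm Session overlap.
Brass Run-through starts before Chamber Warm-up ends → Chamber Warm-up and Brass Run-through overlap.
Brass Run-through starts before Rhythm Session ends → Rhythm Session and Brass Run-through overlap.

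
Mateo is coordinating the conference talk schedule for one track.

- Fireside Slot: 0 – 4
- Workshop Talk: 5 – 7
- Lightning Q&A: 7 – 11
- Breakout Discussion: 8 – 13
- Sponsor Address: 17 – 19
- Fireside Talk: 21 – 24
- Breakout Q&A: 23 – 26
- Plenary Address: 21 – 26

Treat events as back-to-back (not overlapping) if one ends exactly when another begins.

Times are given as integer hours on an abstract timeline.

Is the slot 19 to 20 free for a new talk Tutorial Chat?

Fireside Slot: ends 4 at or before Tutorial Chat starts 19 → clear.
Workshop Talk: ends 7 at or before Tutorial Chat starts 19 → clear.
Lightning Q&A: ends 11 at or before Tutorial Chat starts 19 → clear.
Breakout Discussion: ends 13 at or before Tutorial Chat starts 19 → clear.
Sponsor Address: ends 19 at or before Tutorial Chat starts 19 → clear.
Fireside Talk: starts 21 at or after Tutorial Chat ends 20 → clear.
Plenary Address: starts 21 at or after Tutorial Chat ends 20 → clear.
Breakout Q&A: starts 23 at or after Tutorial Chat ends 20 → clear.

Yes — the slot is free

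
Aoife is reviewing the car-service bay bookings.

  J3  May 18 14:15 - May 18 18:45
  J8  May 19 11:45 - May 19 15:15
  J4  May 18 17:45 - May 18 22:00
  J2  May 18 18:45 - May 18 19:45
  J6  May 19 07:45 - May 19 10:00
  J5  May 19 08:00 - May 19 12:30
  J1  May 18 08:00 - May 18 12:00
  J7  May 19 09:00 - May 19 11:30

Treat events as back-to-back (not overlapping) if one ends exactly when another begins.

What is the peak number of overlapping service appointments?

Sweep the timeline, counting +1 at each start and −1 at each end (ends before starts at a tie):
May 18 08:00 start J1 → 1
May 18 12:00 end J1 → 0
May 18 14:15 start J3 → 1
May 18 17:45 start J4 → 2
May 18 18:45 end J3 → 1
May 18 18:45 start J2 → 2
May 18 19:45 end J2 → 1
May 18 22:00 end J4 → 0
May 19 07:45 start J6 → 1
May 19 08:00 start J5 → 2
May 19 09:00 start J7 → 3
May 19 10:00 end J6 → 2
May 19 11:30 end J7 → 1
May 19 11:45 start J8 → 2
May 19 12:30 end J5 → 1
May 19 15:15 end J8 → 0
Peak is 3, at May 19 09:00 (J5, J6, J7).

3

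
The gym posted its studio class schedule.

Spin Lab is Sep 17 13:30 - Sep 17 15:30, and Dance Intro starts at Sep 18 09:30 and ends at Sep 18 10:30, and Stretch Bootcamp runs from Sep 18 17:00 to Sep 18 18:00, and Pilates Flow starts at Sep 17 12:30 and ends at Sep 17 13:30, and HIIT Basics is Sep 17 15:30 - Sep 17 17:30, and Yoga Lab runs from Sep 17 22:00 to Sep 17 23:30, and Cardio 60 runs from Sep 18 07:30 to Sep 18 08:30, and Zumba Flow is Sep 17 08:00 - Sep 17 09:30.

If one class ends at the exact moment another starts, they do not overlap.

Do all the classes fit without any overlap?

Yes

Sorted by start: Zumba Flow, Pilates Flow, Spin Lab, HIIT Basics, Yoga Lab, Cardio 60, Dance Intro, Stretch Bootcamp.
Pilates Flow starts after Zumba Flow ends — done with Zumba Flow.
Spin Lab starts exactly when Pilates Flow ends (back-to-back, no overlap) — done with Pilates Flow.
HIIT Basics starts exactly when Spin Lab ends (back-to-back, no overlap) — done with Spin Lab.
Yoga Lab starts after HIIT Basics ends — done with HIIT Basics.
Cardio 60 starts after Yoga Lab ends — done with Yoga Lab.
Dance Intro starts after Cardio 60 ends — done with Cardio 60.
Stretch Bootcamp starts after Dance Intro ends.
Every pair is clear; the schedule has no overlaps.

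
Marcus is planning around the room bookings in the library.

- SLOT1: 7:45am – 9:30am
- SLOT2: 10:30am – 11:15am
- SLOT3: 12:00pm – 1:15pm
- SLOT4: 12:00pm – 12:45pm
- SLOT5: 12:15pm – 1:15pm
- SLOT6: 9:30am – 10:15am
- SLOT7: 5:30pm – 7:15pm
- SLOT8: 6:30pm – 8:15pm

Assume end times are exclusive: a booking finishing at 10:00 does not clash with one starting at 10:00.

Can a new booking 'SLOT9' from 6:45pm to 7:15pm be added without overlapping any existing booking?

SLOT1: ends 9:30am at or before SLOT9 starts 6:45pm → clear.
SLOT6: ends 10:15am at or before SLOT9 starts 6:45pm → clear.
SLOT2: ends 11:15am at or before SLOT9 starts 6:45pm → clear.
SLOT3: ends 1:15pm at or before SLOT9 starts 6:45pm → clear.
SLOT4: ends 12:45pm at or before SLOT9 starts 6:45pm → clear.
SLOT5: ends 1:15pm at or before SLOT9 starts 6:45pm → clear.
SLOT7: starts 5:30pm before SLOT9 ends 7:15pm, and ends 7:15pm after SLOT9 starts 6:45pm → overlap.
SLOT8: starts 6:30pm before SLOT9 ends 7:15pm, and ends 8:15pm after SLOT9 starts 6:45pm → overlap.
SLOT9 overlaps SLOT7, SLOT8.

No — it overlaps SLOT7, SLOT8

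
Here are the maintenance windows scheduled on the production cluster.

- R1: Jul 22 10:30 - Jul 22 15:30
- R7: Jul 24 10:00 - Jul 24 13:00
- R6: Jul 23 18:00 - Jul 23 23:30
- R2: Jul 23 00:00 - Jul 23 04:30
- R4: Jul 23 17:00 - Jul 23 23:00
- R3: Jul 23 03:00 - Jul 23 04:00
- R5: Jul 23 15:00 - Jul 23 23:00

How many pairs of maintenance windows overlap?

4

Two intervals overlap when each starts before the other ends.
Sorted by start: R1, R2, R3, R5, R4, R6, R7.
R2 starts after R1 ends; R1 is clear from here.
R3 starts before R2 ends → R2 and R3 overlap.
R5 starts after R2 ends; R2 is clear from here.
R5 starts after R3 ends; R3 is clear from here.
R4 starts before R5 ends → R5 and R4 overlap.
R6 starts before R5 ends → R5 and R6 overlap.
R7 starts after R5 ends.
R6 starts before R4 ends → R4 and R6 overlap.
R7 starts after R4 ends.
R7 starts after R6 ends.
Overlapping pairs: R2 & R3, R4 & R5, R4 & R6, R5 & R6 — 4 in total.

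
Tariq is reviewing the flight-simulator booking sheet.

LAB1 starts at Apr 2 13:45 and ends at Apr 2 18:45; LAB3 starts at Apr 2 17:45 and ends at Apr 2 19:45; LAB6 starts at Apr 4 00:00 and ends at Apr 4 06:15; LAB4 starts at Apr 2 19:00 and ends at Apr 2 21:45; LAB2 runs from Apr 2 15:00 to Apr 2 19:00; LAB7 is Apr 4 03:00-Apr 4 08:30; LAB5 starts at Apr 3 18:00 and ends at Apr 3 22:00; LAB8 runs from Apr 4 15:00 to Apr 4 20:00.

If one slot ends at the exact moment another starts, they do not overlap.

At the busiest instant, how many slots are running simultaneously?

3

Sweep the timeline, counting +1 at each start and −1 at each end (ends before starts at a tie):
Apr 2 13:45 start LAB1 → 1
Apr 2 15:00 start LAB2 → 2
Apr 2 17:45 start LAB3 → 3
Apr 2 18:45 end LAB1 → 2
Apr 2 19:00 end LAB2 → 1
Apr 2 19:00 start LAB4 → 2
Apr 2 19:45 end LAB3 → 1
Apr 2 21:45 end LAB4 → 0
Apr 3 18:00 start LAB5 → 1
Apr 3 22:00 end LAB5 → 0
Apr 4 00:00 start LAB6 → 1
Apr 4 03:00 start LAB7 → 2
Apr 4 06:15 end LAB6 → 1
Apr 4 08:30 end LAB7 → 0
Apr 4 15:00 start LAB8 → 1
Apr 4 20:00 end LAB8 → 0
Peak is 3, at Apr 2 17:45 (LAB1, LAB2, LAB3).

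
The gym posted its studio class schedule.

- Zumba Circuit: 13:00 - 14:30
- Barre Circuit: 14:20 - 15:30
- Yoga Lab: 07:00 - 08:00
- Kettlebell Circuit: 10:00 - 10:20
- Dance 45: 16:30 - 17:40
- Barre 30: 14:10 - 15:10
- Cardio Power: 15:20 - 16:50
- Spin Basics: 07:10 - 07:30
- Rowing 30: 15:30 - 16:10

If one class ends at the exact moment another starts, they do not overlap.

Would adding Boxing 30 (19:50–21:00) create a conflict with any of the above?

Yoga Lab: ends 08:00 at or before Boxing 30 starts 19:50 → clear.
Spin Basics: ends 07:30 at or before Boxing 30 starts 19:50 → clear.
Kettlebell Circuit: ends 10:20 at or before Boxing 30 starts 19:50 → clear.
Zumba Circuit: ends 14:30 at or before Boxing 30 starts 19:50 → clear.
Barre 30: ends 15:10 at or before Boxing 30 starts 19:50 → clear.
Barre Circuit: ends 15:30 at or before Boxing 30 starts 19:50 → clear.
Cardio Power: ends 16:50 at or before Boxing 30 starts 19:50 → clear.
Rowing 30: ends 16:10 at or before Boxing 30 starts 19:50 → clear.
Dance 45: ends 17:40 at or before Boxing 30 starts 19:50 → clear.

No — it doesn't clash with anything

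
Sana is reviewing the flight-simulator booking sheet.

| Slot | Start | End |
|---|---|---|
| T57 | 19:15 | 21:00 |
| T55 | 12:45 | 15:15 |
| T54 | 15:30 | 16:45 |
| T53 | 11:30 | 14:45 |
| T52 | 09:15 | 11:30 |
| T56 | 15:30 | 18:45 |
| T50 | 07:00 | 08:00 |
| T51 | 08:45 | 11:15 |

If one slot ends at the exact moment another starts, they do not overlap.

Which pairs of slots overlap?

Sorted by start: T50, T51, T52, T53, T55, T54, T56, T57.
T51 starts after T50 ends — done with T50.
T52 starts before T51 ends → T51 and T52 overlap.
T53 starts after T51 ends — done with T51.
T53 starts exactly when T52 ends (back-to-back, no overlap) — done with T52.
T55 starts before T53 ends → T53 and T55 overlap.
T54 starts after T53 ends — done with T53.
T54 starts after T55 ends — done with T55.
T56 starts before T54 ends → T54 and T56 overlap.
T57 starts after T54 ends.
T57 starts after T56 ends.

T51 & T52, T53 & T55, T54 & T56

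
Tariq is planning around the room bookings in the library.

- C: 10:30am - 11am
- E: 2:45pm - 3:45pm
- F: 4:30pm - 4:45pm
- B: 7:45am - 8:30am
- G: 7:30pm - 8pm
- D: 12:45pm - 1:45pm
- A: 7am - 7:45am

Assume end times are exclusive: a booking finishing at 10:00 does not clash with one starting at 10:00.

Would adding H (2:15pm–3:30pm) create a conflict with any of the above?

Yes — it overlaps E

A: ends 7:45am at or before H starts 2:15pm → clear.
B: ends 8:30am at or before H starts 2:15pm → clear.
C: ends 11am at or before H starts 2:15pm → clear.
D: ends 1:45pm at or before H starts 2:15pm → clear.
E: starts 2:45pm before H ends 3:30pm, and ends 3:45pm after H starts 2:15pm → overlap.
F: starts 4:30pm at or after H ends 3:30pm → clear.
G: starts 7:30pm at or after H ends 3:30pm → clear.
H overlaps E.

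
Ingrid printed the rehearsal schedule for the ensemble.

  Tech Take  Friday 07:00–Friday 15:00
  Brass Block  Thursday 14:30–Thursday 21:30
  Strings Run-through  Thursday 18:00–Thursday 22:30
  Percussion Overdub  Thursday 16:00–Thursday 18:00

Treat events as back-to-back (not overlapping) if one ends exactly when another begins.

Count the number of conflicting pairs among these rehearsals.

Check each pair: they overlap iff neither finishes before the other starts.
Sorted by start: Brass Block, Percussion Overdub, Strings Run-through, Tech Take.
Percussion Overdub starts before Brass Block ends → Brass Block and Percussion Overdub overlap.
Strings Run-through starts before Brass Block ends → Brass Block and Strings Run-through overlap.
Tech Take starts after Brass Block ends.
Strings Run-through starts exactly when Percussion Overdub ends (back-to-back, no overlap), so Percussion Overdub has no further overlaps.
Tech Take starts after Strings Run-through ends.
Overlapping pairs: Brass Block & Percussion Overdub, Brass Block & Strings Run-through — 2 in total.

2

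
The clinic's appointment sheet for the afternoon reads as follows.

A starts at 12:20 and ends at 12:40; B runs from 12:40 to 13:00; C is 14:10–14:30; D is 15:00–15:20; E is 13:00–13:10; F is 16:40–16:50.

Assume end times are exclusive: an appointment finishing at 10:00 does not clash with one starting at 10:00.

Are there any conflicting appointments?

No

Check each pair: they overlap iff neither finishes before the other starts.
Sorted by start: A, B, E, C, D, F.
B starts exactly when A ends (back-to-back, no overlap); A is clear from here.
E starts exactly when B ends (back-to-back, no overlap); B is clear from here.
C starts after E ends; E is clear from here.
D starts after C ends; C is clear from here.
F starts after D ends.
Every pair is clear; the schedule has no overlaps.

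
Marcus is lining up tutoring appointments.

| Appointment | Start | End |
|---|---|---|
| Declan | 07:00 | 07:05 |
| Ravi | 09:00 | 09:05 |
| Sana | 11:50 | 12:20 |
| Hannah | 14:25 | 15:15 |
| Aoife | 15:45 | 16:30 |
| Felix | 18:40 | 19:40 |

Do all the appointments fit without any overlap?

Yes

Check each pair: they overlap iff neither finishes before the other starts.
Sorted by start: Declan, Ravi, Sana, Hannah, Aoife, Felix.
Ravi starts after Declan ends — done with Declan.
Sana starts after Ravi ends — done with Ravi.
Hannah starts after Sana ends — done with Sana.
Aoife starts after Hannah ends — done with Hannah.
Felix starts after Aoife ends.
Every pair is clear; the schedule has no overlaps.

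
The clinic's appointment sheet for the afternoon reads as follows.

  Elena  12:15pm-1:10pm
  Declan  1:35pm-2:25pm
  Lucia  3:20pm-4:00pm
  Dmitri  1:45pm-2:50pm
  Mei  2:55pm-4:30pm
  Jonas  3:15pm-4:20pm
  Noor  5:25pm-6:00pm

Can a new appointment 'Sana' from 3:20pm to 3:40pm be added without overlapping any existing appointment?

No — it overlaps Jonas, Lucia, Mei

Elena: ends 1:10pm at or before Sana starts 3:20pm → clear.
Declan: ends 2:25pm at or before Sana starts 3:20pm → clear.
Dmitri: ends 2:50pm at or before Sana starts 3:20pm → clear.
Mei: starts 2:55pm before Sana ends 3:40pm, and ends 4:30pm after Sana starts 3:20pm → overlap.
Jonas: starts 3:15pm before Sana ends 3:40pm, and ends 4:20pm after Sana starts 3:20pm → overlap.
Lucia: starts 3:20pm before Sana ends 3:40pm, and ends 4:00pm after Sana starts 3:20pm → overlap.
Noor: starts 5:25pm at or after Sana ends 3:40pm → clear.
Sana overlaps Lucia, Mei, Jonas.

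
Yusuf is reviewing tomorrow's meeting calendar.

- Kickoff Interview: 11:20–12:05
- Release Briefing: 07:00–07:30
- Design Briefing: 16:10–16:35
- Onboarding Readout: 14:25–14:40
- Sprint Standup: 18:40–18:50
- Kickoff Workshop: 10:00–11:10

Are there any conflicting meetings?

Two intervals overlap when each starts before the other ends.
Sorted by start: Release Briefing, Kickoff Workshop, Kickoff Interview, Onboarding Readout, Design Briefing, Sprint Standup.
Kickoff Workshop starts after Release Briefing ends, so Release Briefing has no further overlaps.
Kickoff Interview starts after Kickoff Workshop ends, so Kickoff Workshop has no further overlaps.
Onboarding Readout starts after Kickoff Interview ends, so Kickoff Interview has no further overlaps.
Design Briefing starts after Onboarding Readout ends, so Onboarding Readout has no further overlaps.
Sprint Standup starts after Design Briefing ends.
Every pair is clear; the schedule has no overlaps.

No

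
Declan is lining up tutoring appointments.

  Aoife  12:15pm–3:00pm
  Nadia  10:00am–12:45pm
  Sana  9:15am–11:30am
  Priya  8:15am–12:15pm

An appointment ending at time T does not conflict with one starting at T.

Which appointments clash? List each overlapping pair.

Sorted by start: Priya, Sana, Nadia, Aoife.
Sana starts before Priya ends → Priya and Sana overlap.
Nadia starts before Priya ends → Priya and Nadia overlap.
Aoife starts exactly when Priya ends (back-to-back, no overlap).
Nadia starts before Sana ends → Sana and Nadia overlap.
Aoife starts after Sana ends.
Aoife starts before Nadia ends → Nadia and Aoife overlap.

Aoife & Nadia, Nadia & Priya, Nadia & Sana, Priya & Sana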